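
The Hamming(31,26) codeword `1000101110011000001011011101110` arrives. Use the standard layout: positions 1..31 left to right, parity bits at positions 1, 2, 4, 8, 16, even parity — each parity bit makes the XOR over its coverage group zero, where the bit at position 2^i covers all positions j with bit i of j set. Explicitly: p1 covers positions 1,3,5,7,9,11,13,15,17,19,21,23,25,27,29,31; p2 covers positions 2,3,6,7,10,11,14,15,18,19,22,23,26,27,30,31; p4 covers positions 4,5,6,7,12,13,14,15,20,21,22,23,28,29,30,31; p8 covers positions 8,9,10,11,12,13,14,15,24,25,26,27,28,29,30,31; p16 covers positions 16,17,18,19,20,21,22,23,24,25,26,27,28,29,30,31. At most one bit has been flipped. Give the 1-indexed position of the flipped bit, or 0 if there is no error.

s1: b1⊕b3⊕b5⊕b7⊕b9⊕b11⊕b13⊕b15⊕b17⊕b19⊕b21⊕b23⊕b25⊕b27⊕b29⊕b31 = 1⊕0⊕1⊕1⊕1⊕0⊕1⊕0⊕0⊕1⊕1⊕0⊕1⊕0⊕1⊕0 = 1
s2: b2⊕b3⊕b6⊕b7⊕b10⊕b11⊕b14⊕b15⊕b18⊕b19⊕b22⊕b23⊕b26⊕b27⊕b30⊕b31 = 0⊕0⊕0⊕1⊕0⊕0⊕0⊕0⊕0⊕1⊕1⊕0⊕1⊕0⊕1⊕0 = 1
s4: b4⊕b5⊕b6⊕b7⊕b12⊕b13⊕b14⊕b15⊕b20⊕b21⊕b22⊕b23⊕b28⊕b29⊕b30⊕b31 = 0⊕1⊕0⊕1⊕1⊕1⊕0⊕0⊕0⊕1⊕1⊕0⊕1⊕1⊕1⊕0 = 1
s8: b8⊕b9⊕b10⊕b11⊕b12⊕b13⊕b14⊕b15⊕b24⊕b25⊕b26⊕b27⊕b28⊕b29⊕b30⊕b31 = 1⊕1⊕0⊕0⊕1⊕1⊕0⊕0⊕1⊕1⊕1⊕0⊕1⊕1⊕1⊕0 = 0
s16: b16⊕b17⊕b18⊕b19⊕b20⊕b21⊕b22⊕b23⊕b24⊕b25⊕b26⊕b27⊕b28⊕b29⊕b30⊕b31 = 0⊕0⊕0⊕1⊕0⊕1⊕1⊕0⊕1⊕1⊕1⊕0⊕1⊕1⊕1⊕0 = 1
Syndrome (s16...s1) = 10111 → position 23.

23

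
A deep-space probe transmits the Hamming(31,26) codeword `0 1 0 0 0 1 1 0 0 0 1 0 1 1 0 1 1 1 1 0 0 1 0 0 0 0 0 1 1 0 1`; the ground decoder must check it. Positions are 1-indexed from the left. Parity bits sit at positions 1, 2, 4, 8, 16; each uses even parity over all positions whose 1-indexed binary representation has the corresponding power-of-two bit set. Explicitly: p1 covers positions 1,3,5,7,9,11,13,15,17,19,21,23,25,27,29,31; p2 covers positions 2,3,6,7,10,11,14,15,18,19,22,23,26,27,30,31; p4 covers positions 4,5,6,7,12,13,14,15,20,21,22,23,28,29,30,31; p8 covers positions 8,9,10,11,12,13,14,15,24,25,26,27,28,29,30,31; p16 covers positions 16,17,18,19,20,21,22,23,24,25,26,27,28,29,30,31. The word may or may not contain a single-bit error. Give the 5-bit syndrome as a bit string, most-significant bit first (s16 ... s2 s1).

00011

s1: b1⊕b3⊕b5⊕b7⊕b9⊕b11⊕b13⊕b15⊕b17⊕b19⊕b21⊕b23⊕b25⊕b27⊕b29⊕b31 = 0⊕0⊕0⊕1⊕0⊕1⊕1⊕0⊕1⊕1⊕0⊕0⊕0⊕0⊕1⊕1 = 1
s2: b2⊕b3⊕b6⊕b7⊕b10⊕b11⊕b14⊕b15⊕b18⊕b19⊕b22⊕b23⊕b26⊕b27⊕b30⊕b31 = 1⊕0⊕1⊕1⊕0⊕1⊕1⊕0⊕1⊕1⊕1⊕0⊕0⊕0⊕0⊕1 = 1
s4: b4⊕b5⊕b6⊕b7⊕b12⊕b13⊕b14⊕b15⊕b20⊕b21⊕b22⊕b23⊕b28⊕b29⊕b30⊕b31 = 0⊕0⊕1⊕1⊕0⊕1⊕1⊕0⊕0⊕0⊕1⊕0⊕1⊕1⊕0⊕1 = 0
s8: b8⊕b9⊕b10⊕b11⊕b12⊕b13⊕b14⊕b15⊕b24⊕b25⊕b26⊕b27⊕b28⊕b29⊕b30⊕b31 = 0⊕0⊕0⊕1⊕0⊕1⊕1⊕0⊕0⊕0⊕0⊕0⊕1⊕1⊕0⊕1 = 0
s16: b16⊕b17⊕b18⊕b19⊕b20⊕b21⊕b22⊕b23⊕b24⊕b25⊕b26⊕b27⊕b28⊕b29⊕b30⊕b31 = 1⊕1⊕1⊕1⊕0⊕0⊕1⊕0⊕0⊕0⊕0⊕0⊕1⊕1⊕0⊕1 = 0
Syndrome (s16...s1) = 00011 → position 3.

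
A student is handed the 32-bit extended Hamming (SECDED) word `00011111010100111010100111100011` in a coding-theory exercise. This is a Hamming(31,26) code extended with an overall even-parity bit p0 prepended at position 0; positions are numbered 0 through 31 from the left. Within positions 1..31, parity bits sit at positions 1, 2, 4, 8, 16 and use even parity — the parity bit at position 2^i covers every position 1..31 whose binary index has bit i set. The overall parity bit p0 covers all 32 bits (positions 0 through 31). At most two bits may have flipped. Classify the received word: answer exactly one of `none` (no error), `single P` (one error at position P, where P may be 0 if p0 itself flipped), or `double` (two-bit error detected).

double

s1: b1⊕b3⊕b5⊕b7⊕b9⊕b11⊕b13⊕b15⊕b17⊕b19⊕b21⊕b23⊕b25⊕b27⊕b29⊕b31 = 0⊕1⊕1⊕1⊕1⊕1⊕0⊕1⊕0⊕0⊕0⊕1⊕1⊕0⊕0⊕1 = 1
s2: b2⊕b3⊕b6⊕b7⊕b10⊕b11⊕b14⊕b15⊕b18⊕b19⊕b22⊕b23⊕b26⊕b27⊕b30⊕b31 = 0⊕1⊕1⊕1⊕0⊕1⊕1⊕1⊕1⊕0⊕0⊕1⊕1⊕0⊕1⊕1 = 1
s4: b4⊕b5⊕b6⊕b7⊕b12⊕b13⊕b14⊕b15⊕b20⊕b21⊕b22⊕b23⊕b28⊕b29⊕b30⊕b31 = 1⊕1⊕1⊕1⊕0⊕0⊕1⊕1⊕1⊕0⊕0⊕1⊕0⊕0⊕1⊕1 = 0
s8: b8⊕b9⊕b10⊕b11⊕b12⊕b13⊕b14⊕b15⊕b24⊕b25⊕b26⊕b27⊕b28⊕b29⊕b30⊕b31 = 0⊕1⊕0⊕1⊕0⊕0⊕1⊕1⊕1⊕1⊕1⊕0⊕0⊕0⊕1⊕1 = 1
s16: b16⊕b17⊕b18⊕b19⊕b20⊕b21⊕b22⊕b23⊕b24⊕b25⊕b26⊕b27⊕b28⊕b29⊕b30⊕b31 = 1⊕0⊕1⊕0⊕1⊕0⊕0⊕1⊕1⊕1⊕1⊕0⊕0⊕0⊕1⊕1 = 1
Syndrome (s16...s1) = 11011 → position 27.
Overall parity (XOR of all 32 bits, including p0): 0⊕0⊕0⊕1⊕1⊕1⊕1⊕1⊕0⊕1⊕0⊕1⊕0⊕0⊕1⊕1⊕1⊕0⊕1⊕0⊕1⊕0⊕0⊕1⊕1⊕1⊕1⊕0⊕0⊕0⊕1⊕1 = 0
Overall=0, syndrome position=27 → double-bit error detected (uncorrectable).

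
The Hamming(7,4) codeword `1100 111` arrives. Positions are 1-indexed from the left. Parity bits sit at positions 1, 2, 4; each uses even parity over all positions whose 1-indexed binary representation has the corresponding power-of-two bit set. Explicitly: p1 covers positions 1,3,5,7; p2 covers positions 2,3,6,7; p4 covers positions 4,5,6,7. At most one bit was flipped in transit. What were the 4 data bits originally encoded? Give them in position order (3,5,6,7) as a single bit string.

s1: b1⊕b3⊕b5⊕b7 = 1⊕0⊕1⊕1 = 1
s2: b2⊕b3⊕b6⊕b7 = 1⊕0⊕1⊕1 = 1
s4: b4⊕b5⊕b6⊕b7 = 0⊕1⊕1⊕1 = 1
Syndrome (s4...s1) = 111 → position 7.
Flip bit 7: corrected codeword = 1100110
Data bits at positions 3,5,6,7: 0110

0110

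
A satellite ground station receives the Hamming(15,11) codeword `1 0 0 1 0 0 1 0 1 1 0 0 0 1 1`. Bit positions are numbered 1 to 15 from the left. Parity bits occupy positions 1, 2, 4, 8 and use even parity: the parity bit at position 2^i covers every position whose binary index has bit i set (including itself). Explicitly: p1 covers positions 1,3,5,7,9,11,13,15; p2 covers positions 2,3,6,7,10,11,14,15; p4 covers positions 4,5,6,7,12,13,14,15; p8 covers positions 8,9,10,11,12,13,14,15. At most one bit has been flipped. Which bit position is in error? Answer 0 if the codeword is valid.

0

s1: b1⊕b3⊕b5⊕b7⊕b9⊕b11⊕b13⊕b15 = 1⊕0⊕0⊕1⊕1⊕0⊕0⊕1 = 0
s2: b2⊕b3⊕b6⊕b7⊕b10⊕b11⊕b14⊕b15 = 0⊕0⊕0⊕1⊕1⊕0⊕1⊕1 = 0
s4: b4⊕b5⊕b6⊕b7⊕b12⊕b13⊕b14⊕b15 = 1⊕0⊕0⊕1⊕0⊕0⊕1⊕1 = 0
s8: b8⊕b9⊕b10⊕b11⊕b12⊕b13⊕b14⊕b15 = 0⊕1⊕1⊕0⊕0⊕0⊕1⊕1 = 0
Syndrome (s8...s1) = 0000 → position 0 (no error).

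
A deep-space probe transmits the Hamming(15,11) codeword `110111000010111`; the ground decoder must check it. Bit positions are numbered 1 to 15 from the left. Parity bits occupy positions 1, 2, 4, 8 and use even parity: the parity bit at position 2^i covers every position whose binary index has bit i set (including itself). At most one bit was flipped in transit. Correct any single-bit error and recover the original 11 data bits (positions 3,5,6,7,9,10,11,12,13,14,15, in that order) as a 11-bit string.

11100010111

s1: b1⊕b3⊕b5⊕b7⊕b9⊕b11⊕b13⊕b15 = 1⊕0⊕1⊕0⊕0⊕1⊕1⊕1 = 1
s2: b2⊕b3⊕b6⊕b7⊕b10⊕b11⊕b14⊕b15 = 1⊕0⊕1⊕0⊕0⊕1⊕1⊕1 = 1
s4: b4⊕b5⊕b6⊕b7⊕b12⊕b13⊕b14⊕b15 = 1⊕1⊕1⊕0⊕0⊕1⊕1⊕1 = 0
s8: b8⊕b9⊕b10⊕b11⊕b12⊕b13⊕b14⊕b15 = 0⊕0⊕0⊕1⊕0⊕1⊕1⊕1 = 0
Syndrome (s8...s1) = 0011 → position 3.
Flip bit 3: corrected codeword = 111111000010111
Data bits at positions 3,5,6,7,9,10,11,12,13,14,15: 11100010111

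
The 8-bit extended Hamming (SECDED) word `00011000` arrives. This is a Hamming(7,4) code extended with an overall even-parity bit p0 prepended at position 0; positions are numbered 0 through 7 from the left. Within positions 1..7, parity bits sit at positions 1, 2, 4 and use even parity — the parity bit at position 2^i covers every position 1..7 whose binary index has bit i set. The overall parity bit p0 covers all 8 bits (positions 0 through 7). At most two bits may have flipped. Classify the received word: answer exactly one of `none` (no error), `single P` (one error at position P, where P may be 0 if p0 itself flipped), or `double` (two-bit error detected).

s1: b1⊕b3⊕b5⊕b7 = 0⊕1⊕0⊕0 = 1
s2: b2⊕b3⊕b6⊕b7 = 0⊕1⊕0⊕0 = 1
s4: b4⊕b5⊕b6⊕b7 = 1⊕0⊕0⊕0 = 1
Syndrome (s4...s1) = 111 → position 7.
Overall parity (XOR of all 8 bits, including p0): 0⊕0⊕0⊕1⊕1⊕0⊕0⊕0 = 0
Overall=0, syndrome position=7 → double-bit error detected (uncorrectable).

double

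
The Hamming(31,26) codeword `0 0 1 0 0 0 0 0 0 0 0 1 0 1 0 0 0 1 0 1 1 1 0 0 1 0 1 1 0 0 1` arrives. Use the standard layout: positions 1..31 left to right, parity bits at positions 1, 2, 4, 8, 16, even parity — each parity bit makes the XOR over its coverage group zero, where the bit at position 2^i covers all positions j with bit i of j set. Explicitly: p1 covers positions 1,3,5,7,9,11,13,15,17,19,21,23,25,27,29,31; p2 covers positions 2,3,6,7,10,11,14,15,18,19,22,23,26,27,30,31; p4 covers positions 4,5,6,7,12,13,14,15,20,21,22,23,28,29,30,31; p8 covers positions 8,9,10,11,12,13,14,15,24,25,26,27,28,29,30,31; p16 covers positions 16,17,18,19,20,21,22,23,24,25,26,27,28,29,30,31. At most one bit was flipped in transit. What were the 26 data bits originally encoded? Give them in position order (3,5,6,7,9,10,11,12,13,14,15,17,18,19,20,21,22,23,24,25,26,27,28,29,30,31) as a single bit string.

s1: b1⊕b3⊕b5⊕b7⊕b9⊕b11⊕b13⊕b15⊕b17⊕b19⊕b21⊕b23⊕b25⊕b27⊕b29⊕b31 = 0⊕1⊕0⊕0⊕0⊕0⊕0⊕0⊕0⊕0⊕1⊕0⊕1⊕1⊕0⊕1 = 1
s2: b2⊕b3⊕b6⊕b7⊕b10⊕b11⊕b14⊕b15⊕b18⊕b19⊕b22⊕b23⊕b26⊕b27⊕b30⊕b31 = 0⊕1⊕0⊕0⊕0⊕0⊕1⊕0⊕1⊕0⊕1⊕0⊕0⊕1⊕0⊕1 = 0
s4: b4⊕b5⊕b6⊕b7⊕b12⊕b13⊕b14⊕b15⊕b20⊕b21⊕b22⊕b23⊕b28⊕b29⊕b30⊕b31 = 0⊕0⊕0⊕0⊕1⊕0⊕1⊕0⊕1⊕1⊕1⊕0⊕1⊕0⊕0⊕1 = 1
s8: b8⊕b9⊕b10⊕b11⊕b12⊕b13⊕b14⊕b15⊕b24⊕b25⊕b26⊕b27⊕b28⊕b29⊕b30⊕b31 = 0⊕0⊕0⊕0⊕1⊕0⊕1⊕0⊕0⊕1⊕0⊕1⊕1⊕0⊕0⊕1 = 0
s16: b16⊕b17⊕b18⊕b19⊕b20⊕b21⊕b22⊕b23⊕b24⊕b25⊕b26⊕b27⊕b28⊕b29⊕b30⊕b31 = 0⊕0⊕1⊕0⊕1⊕1⊕1⊕0⊕0⊕1⊕0⊕1⊕1⊕0⊕0⊕1 = 0
Syndrome (s16...s1) = 00101 → position 5.
Flip bit 5: corrected codeword = 0010100000010100010111001011001
Data bits at positions 3,5,6,7,9,10,11,12,13,14,15,17,18,19,20,21,22,23,24,25,26,27,28,29,30,31: 11000001010010111001011001

11000001010010111001011001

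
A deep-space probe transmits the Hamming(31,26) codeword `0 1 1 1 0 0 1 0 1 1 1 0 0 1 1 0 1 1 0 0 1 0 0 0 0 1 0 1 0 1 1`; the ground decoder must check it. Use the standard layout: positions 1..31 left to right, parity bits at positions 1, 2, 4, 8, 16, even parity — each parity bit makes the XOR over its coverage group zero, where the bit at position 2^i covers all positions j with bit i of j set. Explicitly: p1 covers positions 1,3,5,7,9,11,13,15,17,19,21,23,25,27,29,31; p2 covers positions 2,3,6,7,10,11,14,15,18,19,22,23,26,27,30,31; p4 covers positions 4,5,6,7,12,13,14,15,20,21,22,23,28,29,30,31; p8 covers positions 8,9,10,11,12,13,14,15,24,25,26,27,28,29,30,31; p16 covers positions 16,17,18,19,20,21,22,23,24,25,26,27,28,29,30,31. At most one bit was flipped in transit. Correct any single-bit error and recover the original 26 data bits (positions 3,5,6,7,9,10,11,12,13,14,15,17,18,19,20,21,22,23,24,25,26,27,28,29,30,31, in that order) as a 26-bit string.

10011110011110010000001011

s1: b1⊕b3⊕b5⊕b7⊕b9⊕b11⊕b13⊕b15⊕b17⊕b19⊕b21⊕b23⊕b25⊕b27⊕b29⊕b31 = 0⊕1⊕0⊕1⊕1⊕1⊕0⊕1⊕1⊕0⊕1⊕0⊕0⊕0⊕0⊕1 = 0
s2: b2⊕b3⊕b6⊕b7⊕b10⊕b11⊕b14⊕b15⊕b18⊕b19⊕b22⊕b23⊕b26⊕b27⊕b30⊕b31 = 1⊕1⊕0⊕1⊕1⊕1⊕1⊕1⊕1⊕0⊕0⊕0⊕1⊕0⊕1⊕1 = 1
s4: b4⊕b5⊕b6⊕b7⊕b12⊕b13⊕b14⊕b15⊕b20⊕b21⊕b22⊕b23⊕b28⊕b29⊕b30⊕b31 = 1⊕0⊕0⊕1⊕0⊕0⊕1⊕1⊕0⊕1⊕0⊕0⊕1⊕0⊕1⊕1 = 0
s8: b8⊕b9⊕b10⊕b11⊕b12⊕b13⊕b14⊕b15⊕b24⊕b25⊕b26⊕b27⊕b28⊕b29⊕b30⊕b31 = 0⊕1⊕1⊕1⊕0⊕0⊕1⊕1⊕0⊕0⊕1⊕0⊕1⊕0⊕1⊕1 = 1
s16: b16⊕b17⊕b18⊕b19⊕b20⊕b21⊕b22⊕b23⊕b24⊕b25⊕b26⊕b27⊕b28⊕b29⊕b30⊕b31 = 0⊕1⊕1⊕0⊕0⊕1⊕0⊕0⊕0⊕0⊕1⊕0⊕1⊕0⊕1⊕1 = 1
Syndrome (s16...s1) = 11010 → position 26.
Flip bit 26: corrected codeword = 0111001011100110110010000001011
Data bits at positions 3,5,6,7,9,10,11,12,13,14,15,17,18,19,20,21,22,23,24,25,26,27,28,29,30,31: 10011110011110010000001011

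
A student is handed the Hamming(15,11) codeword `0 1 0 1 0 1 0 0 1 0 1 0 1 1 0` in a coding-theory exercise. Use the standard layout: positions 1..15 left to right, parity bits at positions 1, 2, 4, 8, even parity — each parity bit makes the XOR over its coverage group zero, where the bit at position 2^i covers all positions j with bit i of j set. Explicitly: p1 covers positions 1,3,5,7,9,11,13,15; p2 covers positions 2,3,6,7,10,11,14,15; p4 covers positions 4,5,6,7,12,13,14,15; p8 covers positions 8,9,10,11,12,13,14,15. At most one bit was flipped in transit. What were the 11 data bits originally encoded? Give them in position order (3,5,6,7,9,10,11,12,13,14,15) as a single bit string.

s1: b1⊕b3⊕b5⊕b7⊕b9⊕b11⊕b13⊕b15 = 0⊕0⊕0⊕0⊕1⊕1⊕1⊕0 = 1
s2: b2⊕b3⊕b6⊕b7⊕b10⊕b11⊕b14⊕b15 = 1⊕0⊕1⊕0⊕0⊕1⊕1⊕0 = 0
s4: b4⊕b5⊕b6⊕b7⊕b12⊕b13⊕b14⊕b15 = 1⊕0⊕1⊕0⊕0⊕1⊕1⊕0 = 0
s8: b8⊕b9⊕b10⊕b11⊕b12⊕b13⊕b14⊕b15 = 0⊕1⊕0⊕1⊕0⊕1⊕1⊕0 = 0
Syndrome (s8...s1) = 0001 → position 1.
Flip bit 1: corrected codeword = 110101001010110
Data bits at positions 3,5,6,7,9,10,11,12,13,14,15: 00101010110

00101010110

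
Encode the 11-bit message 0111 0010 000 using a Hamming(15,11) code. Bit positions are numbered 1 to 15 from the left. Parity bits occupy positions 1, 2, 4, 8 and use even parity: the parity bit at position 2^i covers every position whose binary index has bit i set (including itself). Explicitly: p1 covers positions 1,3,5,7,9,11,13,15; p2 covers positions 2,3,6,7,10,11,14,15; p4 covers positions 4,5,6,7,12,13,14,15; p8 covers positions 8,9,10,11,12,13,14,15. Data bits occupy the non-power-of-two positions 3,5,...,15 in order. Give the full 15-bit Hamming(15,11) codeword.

Place data bits at non-power-of-two positions: b3=0, b5=1, b6=1, b7=1, b9=0, b10=0, b11=1, b12=0, b13=0, b14=0, b15=0.
p1 = XOR of data positions {3,5,7,9,11,13,15} = 0⊕1⊕1⊕0⊕1⊕0⊕0 = 1
p2 = XOR of data positions {3,6,7,10,11,14,15} = 0⊕1⊕1⊕0⊕1⊕0⊕0 = 1
p4 = XOR of data positions {5,6,7,12,13,14,15} = 1⊕1⊕1⊕0⊕0⊕0⊕0 = 1
p8 = XOR of data positions {9,10,11,12,13,14,15} = 0⊕0⊕1⊕0⊕0⊕0⊕0 = 1
Codeword b1..b15 = 110111110010000

110111110010000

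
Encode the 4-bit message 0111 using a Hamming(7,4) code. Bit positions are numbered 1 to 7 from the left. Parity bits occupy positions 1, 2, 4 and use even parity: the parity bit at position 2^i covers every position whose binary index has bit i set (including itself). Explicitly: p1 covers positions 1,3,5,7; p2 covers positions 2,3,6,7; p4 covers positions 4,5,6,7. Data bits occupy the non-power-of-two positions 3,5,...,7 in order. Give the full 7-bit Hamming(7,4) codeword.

Place data bits at non-power-of-two positions: b3=0, b5=1, b6=1, b7=1.
p1 = XOR of data positions {3,5,7} = 0⊕1⊕1 = 0
p2 = XOR of data positions {3,6,7} = 0⊕1⊕1 = 0
p4 = XOR of data positions {5,6,7} = 1⊕1⊕1 = 1
Codeword b1..b7 = 0001111

0001111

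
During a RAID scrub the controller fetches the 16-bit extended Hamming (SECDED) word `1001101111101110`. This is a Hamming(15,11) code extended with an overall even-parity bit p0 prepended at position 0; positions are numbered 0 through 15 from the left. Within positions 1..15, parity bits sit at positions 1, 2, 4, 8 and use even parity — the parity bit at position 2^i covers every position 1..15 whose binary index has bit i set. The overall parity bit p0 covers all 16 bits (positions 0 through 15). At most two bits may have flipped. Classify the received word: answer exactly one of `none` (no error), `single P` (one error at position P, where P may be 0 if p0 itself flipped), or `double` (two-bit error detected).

s1: b1⊕b3⊕b5⊕b7⊕b9⊕b11⊕b13⊕b15 = 0⊕1⊕0⊕1⊕1⊕0⊕1⊕0 = 0
s2: b2⊕b3⊕b6⊕b7⊕b10⊕b11⊕b14⊕b15 = 0⊕1⊕1⊕1⊕1⊕0⊕1⊕0 = 1
s4: b4⊕b5⊕b6⊕b7⊕b12⊕b13⊕b14⊕b15 = 1⊕0⊕1⊕1⊕1⊕1⊕1⊕0 = 0
s8: b8⊕b9⊕b10⊕b11⊕b12⊕b13⊕b14⊕b15 = 1⊕1⊕1⊕0⊕1⊕1⊕1⊕0 = 0
Syndrome (s8...s1) = 0010 → position 2.
Overall parity (XOR of all 16 bits, including p0): 1⊕0⊕0⊕1⊕1⊕0⊕1⊕1⊕1⊕1⊕1⊕0⊕1⊕1⊕1⊕0 = 1
Overall=1, syndrome position=2 → single-bit error at position 2.

single 2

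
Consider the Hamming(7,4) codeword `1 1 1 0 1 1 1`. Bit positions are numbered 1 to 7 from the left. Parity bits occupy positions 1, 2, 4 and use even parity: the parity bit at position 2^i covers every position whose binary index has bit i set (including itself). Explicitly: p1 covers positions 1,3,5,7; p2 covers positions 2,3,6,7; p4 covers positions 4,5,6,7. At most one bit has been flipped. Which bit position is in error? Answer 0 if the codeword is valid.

4

s1: b1⊕b3⊕b5⊕b7 = 1⊕1⊕1⊕1 = 0
s2: b2⊕b3⊕b6⊕b7 = 1⊕1⊕1⊕1 = 0
s4: b4⊕b5⊕b6⊕b7 = 0⊕1⊕1⊕1 = 1
Syndrome (s4...s1) = 100 → position 4.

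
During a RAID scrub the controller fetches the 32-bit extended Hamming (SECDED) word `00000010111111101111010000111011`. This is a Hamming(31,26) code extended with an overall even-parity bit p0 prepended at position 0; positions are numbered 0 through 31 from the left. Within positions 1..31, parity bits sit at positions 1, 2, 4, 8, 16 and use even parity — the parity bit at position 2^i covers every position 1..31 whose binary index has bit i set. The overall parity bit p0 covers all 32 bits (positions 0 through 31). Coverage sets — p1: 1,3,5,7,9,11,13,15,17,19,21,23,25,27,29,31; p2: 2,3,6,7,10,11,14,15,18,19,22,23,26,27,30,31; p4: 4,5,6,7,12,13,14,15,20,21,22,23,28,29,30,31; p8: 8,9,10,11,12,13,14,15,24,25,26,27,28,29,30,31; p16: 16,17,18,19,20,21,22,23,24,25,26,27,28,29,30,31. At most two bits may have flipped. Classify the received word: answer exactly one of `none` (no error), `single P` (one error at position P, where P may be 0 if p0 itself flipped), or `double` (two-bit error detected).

s1: b1⊕b3⊕b5⊕b7⊕b9⊕b11⊕b13⊕b15⊕b17⊕b19⊕b21⊕b23⊕b25⊕b27⊕b29⊕b31 = 0⊕0⊕0⊕0⊕1⊕1⊕1⊕0⊕1⊕1⊕1⊕0⊕0⊕1⊕0⊕1 = 0
s2: b2⊕b3⊕b6⊕b7⊕b10⊕b11⊕b14⊕b15⊕b18⊕b19⊕b22⊕b23⊕b26⊕b27⊕b30⊕b31 = 0⊕0⊕1⊕0⊕1⊕1⊕1⊕0⊕1⊕1⊕0⊕0⊕1⊕1⊕1⊕1 = 0
s4: b4⊕b5⊕b6⊕b7⊕b12⊕b13⊕b14⊕b15⊕b20⊕b21⊕b22⊕b23⊕b28⊕b29⊕b30⊕b31 = 0⊕0⊕1⊕0⊕1⊕1⊕1⊕0⊕0⊕1⊕0⊕0⊕1⊕0⊕1⊕1 = 0
s8: b8⊕b9⊕b10⊕b11⊕b12⊕b13⊕b14⊕b15⊕b24⊕b25⊕b26⊕b27⊕b28⊕b29⊕b30⊕b31 = 1⊕1⊕1⊕1⊕1⊕1⊕1⊕0⊕0⊕0⊕1⊕1⊕1⊕0⊕1⊕1 = 0
s16: b16⊕b17⊕b18⊕b19⊕b20⊕b21⊕b22⊕b23⊕b24⊕b25⊕b26⊕b27⊕b28⊕b29⊕b30⊕b31 = 1⊕1⊕1⊕1⊕0⊕1⊕0⊕0⊕0⊕0⊕1⊕1⊕1⊕0⊕1⊕1 = 0
Syndrome (s16...s1) = 00000 → position 0 (no error).
Overall parity (XOR of all 32 bits, including p0): 0⊕0⊕0⊕0⊕0⊕0⊕1⊕0⊕1⊕1⊕1⊕1⊕1⊕1⊕1⊕0⊕1⊕1⊕1⊕1⊕0⊕1⊕0⊕0⊕0⊕0⊕1⊕1⊕1⊕0⊕1⊕1 = 0
Overall=0, syndrome position=0 → no error.

none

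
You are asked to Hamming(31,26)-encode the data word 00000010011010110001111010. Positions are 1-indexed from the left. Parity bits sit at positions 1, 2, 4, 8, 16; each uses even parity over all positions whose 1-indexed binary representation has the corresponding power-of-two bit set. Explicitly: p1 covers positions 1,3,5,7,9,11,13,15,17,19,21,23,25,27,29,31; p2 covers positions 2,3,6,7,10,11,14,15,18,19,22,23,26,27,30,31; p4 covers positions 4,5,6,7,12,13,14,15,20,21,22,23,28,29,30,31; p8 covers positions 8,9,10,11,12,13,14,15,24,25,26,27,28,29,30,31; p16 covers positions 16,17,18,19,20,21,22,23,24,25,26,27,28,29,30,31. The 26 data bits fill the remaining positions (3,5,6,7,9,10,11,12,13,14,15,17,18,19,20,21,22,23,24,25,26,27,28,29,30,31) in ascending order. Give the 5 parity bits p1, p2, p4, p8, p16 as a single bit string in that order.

11000

Place data bits at non-power-of-two positions: b3=0, b5=0, b6=0, b7=0, b9=0, b10=0, b11=1, b12=0, b13=0, b14=1, b15=1, b17=0, b18=1, b19=0, b20=1, b21=1, b22=0, b23=0, b24=0, b25=1, b26=1, b27=1, b28=1, b29=0, b30=1, b31=0.
p1 = XOR of data positions {3,5,7,9,11,13,15,17,19,21,23,25,27,29,31} = 0⊕0⊕0⊕0⊕1⊕0⊕1⊕0⊕0⊕1⊕0⊕1⊕1⊕0⊕0 = 1
p2 = XOR of data positions {3,6,7,10,11,14,15,18,19,22,23,26,27,30,31} = 0⊕0⊕0⊕0⊕1⊕1⊕1⊕1⊕0⊕0⊕0⊕1⊕1⊕1⊕0 = 1
p4 = XOR of data positions {5,6,7,12,13,14,15,20,21,22,23,28,29,30,31} = 0⊕0⊕0⊕0⊕0⊕1⊕1⊕1⊕1⊕0⊕0⊕1⊕0⊕1⊕0 = 0
p8 = XOR of data positions {9,10,11,12,13,14,15,24,25,26,27,28,29,30,31} = 0⊕0⊕1⊕0⊕0⊕1⊕1⊕0⊕1⊕1⊕1⊕1⊕0⊕1⊕0 = 0
p16 = XOR of data positions {17,18,19,20,21,22,23,24,25,26,27,28,29,30,31} = 0⊕1⊕0⊕1⊕1⊕0⊕0⊕0⊕1⊕1⊕1⊕1⊕0⊕1⊕0 = 0
Parity bits p1,p2,p4,p8,p16 = 11000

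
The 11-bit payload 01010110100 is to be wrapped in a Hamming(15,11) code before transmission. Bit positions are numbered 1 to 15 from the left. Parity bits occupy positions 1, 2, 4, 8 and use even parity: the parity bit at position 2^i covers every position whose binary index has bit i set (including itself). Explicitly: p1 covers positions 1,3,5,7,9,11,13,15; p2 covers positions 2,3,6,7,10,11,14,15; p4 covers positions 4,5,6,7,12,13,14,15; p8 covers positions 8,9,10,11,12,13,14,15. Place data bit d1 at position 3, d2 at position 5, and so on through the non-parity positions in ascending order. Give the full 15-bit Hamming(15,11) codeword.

Place data bits at non-power-of-two positions: b3=0, b5=1, b6=0, b7=1, b9=0, b10=1, b11=1, b12=0, b13=1, b14=0, b15=0.
p1 = XOR of data positions {3,5,7,9,11,13,15} = 0⊕1⊕1⊕0⊕1⊕1⊕0 = 0
p2 = XOR of data positions {3,6,7,10,11,14,15} = 0⊕0⊕1⊕1⊕1⊕0⊕0 = 1
p4 = XOR of data positions {5,6,7,12,13,14,15} = 1⊕0⊕1⊕0⊕1⊕0⊕0 = 1
p8 = XOR of data positions {9,10,11,12,13,14,15} = 0⊕1⊕1⊕0⊕1⊕0⊕0 = 1
Codeword b1..b15 = 010110110110100

010110110110100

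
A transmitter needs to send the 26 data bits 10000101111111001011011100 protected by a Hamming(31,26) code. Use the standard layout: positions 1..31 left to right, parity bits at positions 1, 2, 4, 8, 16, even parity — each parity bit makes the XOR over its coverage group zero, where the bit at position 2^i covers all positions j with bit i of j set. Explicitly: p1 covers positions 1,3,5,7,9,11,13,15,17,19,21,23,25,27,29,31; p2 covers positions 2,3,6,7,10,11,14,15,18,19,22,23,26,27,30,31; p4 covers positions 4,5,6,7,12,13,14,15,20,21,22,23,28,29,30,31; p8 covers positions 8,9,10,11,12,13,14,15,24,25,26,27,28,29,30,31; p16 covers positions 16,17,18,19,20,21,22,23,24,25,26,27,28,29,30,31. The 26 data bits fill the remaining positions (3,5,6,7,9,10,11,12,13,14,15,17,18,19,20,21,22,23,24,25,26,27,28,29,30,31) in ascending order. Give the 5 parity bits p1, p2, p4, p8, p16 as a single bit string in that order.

00101

Place data bits at non-power-of-two positions: b3=1, b5=0, b6=0, b7=0, b9=0, b10=1, b11=0, b12=1, b13=1, b14=1, b15=1, b17=1, b18=1, b19=1, b20=0, b21=0, b22=1, b23=0, b24=1, b25=1, b26=0, b27=1, b28=1, b29=1, b30=0, b31=0.
p1 = XOR of data positions {3,5,7,9,11,13,15,17,19,21,23,25,27,29,31} = 1⊕0⊕0⊕0⊕0⊕1⊕1⊕1⊕1⊕0⊕0⊕1⊕1⊕1⊕0 = 0
p2 = XOR of data positions {3,6,7,10,11,14,15,18,19,22,23,26,27,30,31} = 1⊕0⊕0⊕1⊕0⊕1⊕1⊕1⊕1⊕1⊕0⊕0⊕1⊕0⊕0 = 0
p4 = XOR of data positions {5,6,7,12,13,14,15,20,21,22,23,28,29,30,31} = 0⊕0⊕0⊕1⊕1⊕1⊕1⊕0⊕0⊕1⊕0⊕1⊕1⊕0⊕0 = 1
p8 = XOR of data positions {9,10,11,12,13,14,15,24,25,26,27,28,29,30,31} = 0⊕1⊕0⊕1⊕1⊕1⊕1⊕1⊕1⊕0⊕1⊕1⊕1⊕0⊕0 = 0
p16 = XOR of data positions {17,18,19,20,21,22,23,24,25,26,27,28,29,30,31} = 1⊕1⊕1⊕0⊕0⊕1⊕0⊕1⊕1⊕0⊕1⊕1⊕1⊕0⊕0 = 1
Parity bits p1,p2,p4,p8,p16 = 00101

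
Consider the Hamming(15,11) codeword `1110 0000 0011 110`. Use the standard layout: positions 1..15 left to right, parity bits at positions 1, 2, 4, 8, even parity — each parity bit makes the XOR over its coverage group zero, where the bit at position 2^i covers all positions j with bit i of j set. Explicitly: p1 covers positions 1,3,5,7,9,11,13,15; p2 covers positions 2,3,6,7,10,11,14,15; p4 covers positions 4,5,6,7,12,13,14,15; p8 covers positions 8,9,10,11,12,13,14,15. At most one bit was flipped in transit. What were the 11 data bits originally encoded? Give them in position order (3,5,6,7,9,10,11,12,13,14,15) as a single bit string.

s1: b1⊕b3⊕b5⊕b7⊕b9⊕b11⊕b13⊕b15 = 1⊕1⊕0⊕0⊕0⊕1⊕1⊕0 = 0
s2: b2⊕b3⊕b6⊕b7⊕b10⊕b11⊕b14⊕b15 = 1⊕1⊕0⊕0⊕0⊕1⊕1⊕0 = 0
s4: b4⊕b5⊕b6⊕b7⊕b12⊕b13⊕b14⊕b15 = 0⊕0⊕0⊕0⊕1⊕1⊕1⊕0 = 1
s8: b8⊕b9⊕b10⊕b11⊕b12⊕b13⊕b14⊕b15 = 0⊕0⊕0⊕1⊕1⊕1⊕1⊕0 = 0
Syndrome (s8...s1) = 0100 → position 4.
Flip bit 4: corrected codeword = 111100000011110
Data bits at positions 3,5,6,7,9,10,11,12,13,14,15: 10000011110

10000011110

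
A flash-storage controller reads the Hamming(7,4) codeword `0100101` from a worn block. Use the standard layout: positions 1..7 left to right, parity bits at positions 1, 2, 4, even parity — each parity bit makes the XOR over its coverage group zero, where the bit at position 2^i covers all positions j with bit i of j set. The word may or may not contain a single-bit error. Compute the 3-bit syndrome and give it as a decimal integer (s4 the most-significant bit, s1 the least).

s1: b1⊕b3⊕b5⊕b7 = 0⊕0⊕1⊕1 = 0
s2: b2⊕b3⊕b6⊕b7 = 1⊕0⊕0⊕1 = 0
s4: b4⊕b5⊕b6⊕b7 = 0⊕1⊕0⊕1 = 0
Syndrome (s4...s1) = 000 → position 0 (no error).

0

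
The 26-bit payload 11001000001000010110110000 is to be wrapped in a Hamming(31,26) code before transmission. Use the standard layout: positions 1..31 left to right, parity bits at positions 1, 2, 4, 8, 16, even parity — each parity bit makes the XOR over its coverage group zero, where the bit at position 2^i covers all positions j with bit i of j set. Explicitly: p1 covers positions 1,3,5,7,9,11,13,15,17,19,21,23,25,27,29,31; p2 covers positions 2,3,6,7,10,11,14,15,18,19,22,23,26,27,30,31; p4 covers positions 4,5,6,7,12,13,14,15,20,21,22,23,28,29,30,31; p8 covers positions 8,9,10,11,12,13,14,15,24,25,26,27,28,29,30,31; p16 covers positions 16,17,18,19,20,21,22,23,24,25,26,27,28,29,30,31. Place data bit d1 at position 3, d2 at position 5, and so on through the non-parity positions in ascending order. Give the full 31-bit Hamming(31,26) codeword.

1110100110000011000010110110000

Place data bits at non-power-of-two positions: b3=1, b5=1, b6=0, b7=0, b9=1, b10=0, b11=0, b12=0, b13=0, b14=0, b15=1, b17=0, b18=0, b19=0, b20=0, b21=1, b22=0, b23=1, b24=1, b25=0, b26=1, b27=1, b28=0, b29=0, b30=0, b31=0.
p1 = XOR of data positions {3,5,7,9,11,13,15,17,19,21,23,25,27,29,31} = 1⊕1⊕0⊕1⊕0⊕0⊕1⊕0⊕0⊕1⊕1⊕0⊕1⊕0⊕0 = 1
p2 = XOR of data positions {3,6,7,10,11,14,15,18,19,22,23,26,27,30,31} = 1⊕0⊕0⊕0⊕0⊕0⊕1⊕0⊕0⊕0⊕1⊕1⊕1⊕0⊕0 = 1
p4 = XOR of data positions {5,6,7,12,13,14,15,20,21,22,23,28,29,30,31} = 1⊕0⊕0⊕0⊕0⊕0⊕1⊕0⊕1⊕0⊕1⊕0⊕0⊕0⊕0 = 0
p8 = XOR of data positions {9,10,11,12,13,14,15,24,25,26,27,28,29,30,31} = 1⊕0⊕0⊕0⊕0⊕0⊕1⊕1⊕0⊕1⊕1⊕0⊕0⊕0⊕0 = 1
p16 = XOR of data positions {17,18,19,20,21,22,23,24,25,26,27,28,29,30,31} = 0⊕0⊕0⊕0⊕1⊕0⊕1⊕1⊕0⊕1⊕1⊕0⊕0⊕0⊕0 = 1
Codeword b1..b31 = 1110100110000011000010110110000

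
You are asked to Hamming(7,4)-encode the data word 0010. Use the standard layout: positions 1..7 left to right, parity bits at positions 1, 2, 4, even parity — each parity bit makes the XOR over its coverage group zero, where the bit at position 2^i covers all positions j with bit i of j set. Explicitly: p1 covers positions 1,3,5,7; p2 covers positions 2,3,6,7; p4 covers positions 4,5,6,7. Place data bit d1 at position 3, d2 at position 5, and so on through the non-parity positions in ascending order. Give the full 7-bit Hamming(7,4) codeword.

0101010

Place data bits at non-power-of-two positions: b3=0, b5=0, b6=1, b7=0.
p1 = XOR of data positions {3,5,7} = 0⊕0⊕0 = 0
p2 = XOR of data positions {3,6,7} = 0⊕1⊕0 = 1
p4 = XOR of data positions {5,6,7} = 0⊕1⊕0 = 1
Codeword b1..b7 = 0101010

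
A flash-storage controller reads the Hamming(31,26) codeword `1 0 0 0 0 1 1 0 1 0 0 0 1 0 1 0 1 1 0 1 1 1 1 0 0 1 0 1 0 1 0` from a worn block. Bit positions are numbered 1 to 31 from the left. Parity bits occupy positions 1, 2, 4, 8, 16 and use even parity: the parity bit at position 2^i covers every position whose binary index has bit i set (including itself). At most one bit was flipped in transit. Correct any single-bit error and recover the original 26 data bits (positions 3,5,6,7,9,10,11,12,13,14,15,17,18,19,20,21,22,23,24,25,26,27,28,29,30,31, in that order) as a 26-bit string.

00111000101110111100101010

s1: b1⊕b3⊕b5⊕b7⊕b9⊕b11⊕b13⊕b15⊕b17⊕b19⊕b21⊕b23⊕b25⊕b27⊕b29⊕b31 = 1⊕0⊕0⊕1⊕1⊕0⊕1⊕1⊕1⊕0⊕1⊕1⊕0⊕0⊕0⊕0 = 0
s2: b2⊕b3⊕b6⊕b7⊕b10⊕b11⊕b14⊕b15⊕b18⊕b19⊕b22⊕b23⊕b26⊕b27⊕b30⊕b31 = 0⊕0⊕1⊕1⊕0⊕0⊕0⊕1⊕1⊕0⊕1⊕1⊕1⊕0⊕1⊕0 = 0
s4: b4⊕b5⊕b6⊕b7⊕b12⊕b13⊕b14⊕b15⊕b20⊕b21⊕b22⊕b23⊕b28⊕b29⊕b30⊕b31 = 0⊕0⊕1⊕1⊕0⊕1⊕0⊕1⊕1⊕1⊕1⊕1⊕1⊕0⊕1⊕0 = 0
s8: b8⊕b9⊕b10⊕b11⊕b12⊕b13⊕b14⊕b15⊕b24⊕b25⊕b26⊕b27⊕b28⊕b29⊕b30⊕b31 = 0⊕1⊕0⊕0⊕0⊕1⊕0⊕1⊕0⊕0⊕1⊕0⊕1⊕0⊕1⊕0 = 0
s16: b16⊕b17⊕b18⊕b19⊕b20⊕b21⊕b22⊕b23⊕b24⊕b25⊕b26⊕b27⊕b28⊕b29⊕b30⊕b31 = 0⊕1⊕1⊕0⊕1⊕1⊕1⊕1⊕0⊕0⊕1⊕0⊕1⊕0⊕1⊕0 = 1
Syndrome (s16...s1) = 10000 → position 16.
Flip bit 16: corrected codeword = 1000011010001011110111100101010
Data bits at positions 3,5,6,7,9,10,11,12,13,14,15,17,18,19,20,21,22,23,24,25,26,27,28,29,30,31: 00111000101110111100101010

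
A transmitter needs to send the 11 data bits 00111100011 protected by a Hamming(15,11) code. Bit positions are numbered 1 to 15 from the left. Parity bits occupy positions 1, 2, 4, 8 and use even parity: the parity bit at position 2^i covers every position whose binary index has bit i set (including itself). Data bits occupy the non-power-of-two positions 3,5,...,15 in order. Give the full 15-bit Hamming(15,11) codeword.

110001101100011

Place data bits at non-power-of-two positions: b3=0, b5=0, b6=1, b7=1, b9=1, b10=1, b11=0, b12=0, b13=0, b14=1, b15=1.
p1 = XOR of data positions {3,5,7,9,11,13,15} = 0⊕0⊕1⊕1⊕0⊕0⊕1 = 1
p2 = XOR of data positions {3,6,7,10,11,14,15} = 0⊕1⊕1⊕1⊕0⊕1⊕1 = 1
p4 = XOR of data positions {5,6,7,12,13,14,15} = 0⊕1⊕1⊕0⊕0⊕1⊕1 = 0
p8 = XOR of data positions {9,10,11,12,13,14,15} = 1⊕1⊕0⊕0⊕0⊕1⊕1 = 0
Codeword b1..b15 = 110001101100011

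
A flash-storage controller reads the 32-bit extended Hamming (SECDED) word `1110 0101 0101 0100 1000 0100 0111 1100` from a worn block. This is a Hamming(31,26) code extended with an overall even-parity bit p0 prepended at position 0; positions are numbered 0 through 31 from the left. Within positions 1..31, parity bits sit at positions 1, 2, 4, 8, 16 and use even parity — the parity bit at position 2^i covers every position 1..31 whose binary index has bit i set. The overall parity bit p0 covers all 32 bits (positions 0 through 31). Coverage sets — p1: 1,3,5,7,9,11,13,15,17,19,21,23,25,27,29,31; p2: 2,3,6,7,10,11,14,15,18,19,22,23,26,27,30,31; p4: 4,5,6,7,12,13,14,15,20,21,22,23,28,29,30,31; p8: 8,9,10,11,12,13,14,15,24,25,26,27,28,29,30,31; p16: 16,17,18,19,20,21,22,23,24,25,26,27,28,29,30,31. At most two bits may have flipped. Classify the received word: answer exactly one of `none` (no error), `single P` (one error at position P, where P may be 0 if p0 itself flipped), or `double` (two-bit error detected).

single 18

s1: b1⊕b3⊕b5⊕b7⊕b9⊕b11⊕b13⊕b15⊕b17⊕b19⊕b21⊕b23⊕b25⊕b27⊕b29⊕b31 = 1⊕0⊕1⊕1⊕1⊕1⊕1⊕0⊕0⊕0⊕1⊕0⊕1⊕1⊕1⊕0 = 0
s2: b2⊕b3⊕b6⊕b7⊕b10⊕b11⊕b14⊕b15⊕b18⊕b19⊕b22⊕b23⊕b26⊕b27⊕b30⊕b31 = 1⊕0⊕0⊕1⊕0⊕1⊕0⊕0⊕0⊕0⊕0⊕0⊕1⊕1⊕0⊕0 = 1
s4: b4⊕b5⊕b6⊕b7⊕b12⊕b13⊕b14⊕b15⊕b20⊕b21⊕b22⊕b23⊕b28⊕b29⊕b30⊕b31 = 0⊕1⊕0⊕1⊕0⊕1⊕0⊕0⊕0⊕1⊕0⊕0⊕1⊕1⊕0⊕0 = 0
s8: b8⊕b9⊕b10⊕b11⊕b12⊕b13⊕b14⊕b15⊕b24⊕b25⊕b26⊕b27⊕b28⊕b29⊕b30⊕b31 = 0⊕1⊕0⊕1⊕0⊕1⊕0⊕0⊕0⊕1⊕1⊕1⊕1⊕1⊕0⊕0 = 0
s16: b16⊕b17⊕b18⊕b19⊕b20⊕b21⊕b22⊕b23⊕b24⊕b25⊕b26⊕b27⊕b28⊕b29⊕b30⊕b31 = 1⊕0⊕0⊕0⊕0⊕1⊕0⊕0⊕0⊕1⊕1⊕1⊕1⊕1⊕0⊕0 = 1
Syndrome (s16...s1) = 10010 → position 18.
Overall parity (XOR of all 32 bits, including p0): 1⊕1⊕1⊕0⊕0⊕1⊕0⊕1⊕0⊕1⊕0⊕1⊕0⊕1⊕0⊕0⊕1⊕0⊕0⊕0⊕0⊕1⊕0⊕0⊕0⊕1⊕1⊕1⊕1⊕1⊕0⊕0 = 1
Overall=1, syndrome position=18 → single-bit error at position 18.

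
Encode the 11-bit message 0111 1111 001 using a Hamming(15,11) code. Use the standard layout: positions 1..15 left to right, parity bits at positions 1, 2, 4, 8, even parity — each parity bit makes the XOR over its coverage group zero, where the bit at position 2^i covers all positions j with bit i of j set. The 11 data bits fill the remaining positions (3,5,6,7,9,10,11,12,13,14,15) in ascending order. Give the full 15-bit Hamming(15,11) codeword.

110111111111001

Place data bits at non-power-of-two positions: b3=0, b5=1, b6=1, b7=1, b9=1, b10=1, b11=1, b12=1, b13=0, b14=0, b15=1.
p1 = XOR of data positions {3,5,7,9,11,13,15} = 0⊕1⊕1⊕1⊕1⊕0⊕1 = 1
p2 = XOR of data positions {3,6,7,10,11,14,15} = 0⊕1⊕1⊕1⊕1⊕0⊕1 = 1
p4 = XOR of data positions {5,6,7,12,13,14,15} = 1⊕1⊕1⊕1⊕0⊕0⊕1 = 1
p8 = XOR of data positions {9,10,11,12,13,14,15} = 1⊕1⊕1⊕1⊕0⊕0⊕1 = 1
Codeword b1..b15 = 110111111111001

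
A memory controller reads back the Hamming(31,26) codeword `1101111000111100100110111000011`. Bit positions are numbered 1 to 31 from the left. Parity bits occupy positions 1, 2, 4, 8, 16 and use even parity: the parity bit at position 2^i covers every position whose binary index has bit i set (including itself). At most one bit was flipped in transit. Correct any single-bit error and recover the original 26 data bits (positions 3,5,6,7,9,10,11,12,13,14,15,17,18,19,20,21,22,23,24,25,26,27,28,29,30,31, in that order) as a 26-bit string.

01110011110100110111000011

s1: b1⊕b3⊕b5⊕b7⊕b9⊕b11⊕b13⊕b15⊕b17⊕b19⊕b21⊕b23⊕b25⊕b27⊕b29⊕b31 = 1⊕0⊕1⊕1⊕0⊕1⊕1⊕0⊕1⊕0⊕1⊕1⊕1⊕0⊕0⊕1 = 0
s2: b2⊕b3⊕b6⊕b7⊕b10⊕b11⊕b14⊕b15⊕b18⊕b19⊕b22⊕b23⊕b26⊕b27⊕b30⊕b31 = 1⊕0⊕1⊕1⊕0⊕1⊕1⊕0⊕0⊕0⊕0⊕1⊕0⊕0⊕1⊕1 = 0
s4: b4⊕b5⊕b6⊕b7⊕b12⊕b13⊕b14⊕b15⊕b20⊕b21⊕b22⊕b23⊕b28⊕b29⊕b30⊕b31 = 1⊕1⊕1⊕1⊕1⊕1⊕1⊕0⊕1⊕1⊕0⊕1⊕0⊕0⊕1⊕1 = 0
s8: b8⊕b9⊕b10⊕b11⊕b12⊕b13⊕b14⊕b15⊕b24⊕b25⊕b26⊕b27⊕b28⊕b29⊕b30⊕b31 = 0⊕0⊕0⊕1⊕1⊕1⊕1⊕0⊕1⊕1⊕0⊕0⊕0⊕0⊕1⊕1 = 0
s16: b16⊕b17⊕b18⊕b19⊕b20⊕b21⊕b22⊕b23⊕b24⊕b25⊕b26⊕b27⊕b28⊕b29⊕b30⊕b31 = 0⊕1⊕0⊕0⊕1⊕1⊕0⊕1⊕1⊕1⊕0⊕0⊕0⊕0⊕1⊕1 = 0
Syndrome (s16...s1) = 00000 → position 0 (no error).
No correction needed.
Data bits at positions 3,5,6,7,9,10,11,12,13,14,15,17,18,19,20,21,22,23,24,25,26,27,28,29,30,31: 01110011110100110111000011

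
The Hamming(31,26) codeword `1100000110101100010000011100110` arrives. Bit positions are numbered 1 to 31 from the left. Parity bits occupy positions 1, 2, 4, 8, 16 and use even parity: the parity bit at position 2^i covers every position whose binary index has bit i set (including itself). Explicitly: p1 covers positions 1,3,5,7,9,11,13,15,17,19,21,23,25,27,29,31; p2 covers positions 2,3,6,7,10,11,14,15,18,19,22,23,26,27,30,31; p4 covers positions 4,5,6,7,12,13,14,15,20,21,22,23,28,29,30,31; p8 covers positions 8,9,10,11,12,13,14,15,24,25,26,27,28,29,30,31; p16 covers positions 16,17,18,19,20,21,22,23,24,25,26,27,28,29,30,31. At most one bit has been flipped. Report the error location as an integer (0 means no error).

0

s1: b1⊕b3⊕b5⊕b7⊕b9⊕b11⊕b13⊕b15⊕b17⊕b19⊕b21⊕b23⊕b25⊕b27⊕b29⊕b31 = 1⊕0⊕0⊕0⊕1⊕1⊕1⊕0⊕0⊕0⊕0⊕0⊕1⊕0⊕1⊕0 = 0
s2: b2⊕b3⊕b6⊕b7⊕b10⊕b11⊕b14⊕b15⊕b18⊕b19⊕b22⊕b23⊕b26⊕b27⊕b30⊕b31 = 1⊕0⊕0⊕0⊕0⊕1⊕1⊕0⊕1⊕0⊕0⊕0⊕1⊕0⊕1⊕0 = 0
s4: b4⊕b5⊕b6⊕b7⊕b12⊕b13⊕b14⊕b15⊕b20⊕b21⊕b22⊕b23⊕b28⊕b29⊕b30⊕b31 = 0⊕0⊕0⊕0⊕0⊕1⊕1⊕0⊕0⊕0⊕0⊕0⊕0⊕1⊕1⊕0 = 0
s8: b8⊕b9⊕b10⊕b11⊕b12⊕b13⊕b14⊕b15⊕b24⊕b25⊕b26⊕b27⊕b28⊕b29⊕b30⊕b31 = 1⊕1⊕0⊕1⊕0⊕1⊕1⊕0⊕1⊕1⊕1⊕0⊕0⊕1⊕1⊕0 = 0
s16: b16⊕b17⊕b18⊕b19⊕b20⊕b21⊕b22⊕b23⊕b24⊕b25⊕b26⊕b27⊕b28⊕b29⊕b30⊕b31 = 0⊕0⊕1⊕0⊕0⊕0⊕0⊕0⊕1⊕1⊕1⊕0⊕0⊕1⊕1⊕0 = 0
Syndrome (s16...s1) = 00000 → position 0 (no error).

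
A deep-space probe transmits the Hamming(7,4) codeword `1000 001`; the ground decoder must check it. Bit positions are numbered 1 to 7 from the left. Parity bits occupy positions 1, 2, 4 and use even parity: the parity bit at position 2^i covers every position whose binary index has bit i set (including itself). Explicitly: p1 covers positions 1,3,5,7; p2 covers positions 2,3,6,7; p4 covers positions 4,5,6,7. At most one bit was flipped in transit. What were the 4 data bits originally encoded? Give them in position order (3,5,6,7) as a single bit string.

s1: b1⊕b3⊕b5⊕b7 = 1⊕0⊕0⊕1 = 0
s2: b2⊕b3⊕b6⊕b7 = 0⊕0⊕0⊕1 = 1
s4: b4⊕b5⊕b6⊕b7 = 0⊕0⊕0⊕1 = 1
Syndrome (s4...s1) = 110 → position 6.
Flip bit 6: corrected codeword = 1000011
Data bits at positions 3,5,6,7: 0011

0011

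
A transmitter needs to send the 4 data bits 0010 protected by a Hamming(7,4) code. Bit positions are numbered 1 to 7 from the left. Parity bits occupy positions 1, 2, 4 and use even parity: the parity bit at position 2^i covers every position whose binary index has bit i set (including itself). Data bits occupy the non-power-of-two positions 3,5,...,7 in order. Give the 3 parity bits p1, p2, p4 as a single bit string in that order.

Place data bits at non-power-of-two positions: b3=0, b5=0, b6=1, b7=0.
p1 = XOR of data positions {3,5,7} = 0⊕0⊕0 = 0
p2 = XOR of data positions {3,6,7} = 0⊕1⊕0 = 1
p4 = XOR of data positions {5,6,7} = 0⊕1⊕0 = 1
Parity bits p1,p2,p4 = 011

011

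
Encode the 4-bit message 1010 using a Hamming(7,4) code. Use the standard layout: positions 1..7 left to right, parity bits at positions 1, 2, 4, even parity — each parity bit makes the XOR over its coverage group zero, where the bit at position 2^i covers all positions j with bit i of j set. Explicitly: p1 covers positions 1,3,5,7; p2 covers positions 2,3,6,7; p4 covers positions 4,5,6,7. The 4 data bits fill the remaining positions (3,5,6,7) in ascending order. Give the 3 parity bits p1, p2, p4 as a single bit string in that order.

101

Place data bits at non-power-of-two positions: b3=1, b5=0, b6=1, b7=0.
p1 = XOR of data positions {3,5,7} = 1⊕0⊕0 = 1
p2 = XOR of data positions {3,6,7} = 1⊕1⊕0 = 0
p4 = XOR of data positions {5,6,7} = 0⊕1⊕0 = 1
Parity bits p1,p2,p4 = 101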